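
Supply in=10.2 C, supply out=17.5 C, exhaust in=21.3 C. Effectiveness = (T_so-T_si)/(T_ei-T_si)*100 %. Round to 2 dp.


eff = (17.5-10.2)/(21.3-10.2)*100 = 65.77 %

65.77 %


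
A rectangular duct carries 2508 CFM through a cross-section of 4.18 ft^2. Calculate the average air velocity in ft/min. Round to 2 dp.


V = 2508 / 4.18 = 600.00 ft/min

600.00 ft/min


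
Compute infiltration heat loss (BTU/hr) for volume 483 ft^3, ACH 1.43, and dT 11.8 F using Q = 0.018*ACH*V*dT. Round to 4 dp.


Q = 0.018 * 1.43 * 483 * 11.8 = 146.7026 BTU/hr

146.7026 BTU/hr


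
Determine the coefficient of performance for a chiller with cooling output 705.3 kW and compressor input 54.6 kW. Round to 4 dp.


COP = 705.3 / 54.6 = 12.9176

12.9176


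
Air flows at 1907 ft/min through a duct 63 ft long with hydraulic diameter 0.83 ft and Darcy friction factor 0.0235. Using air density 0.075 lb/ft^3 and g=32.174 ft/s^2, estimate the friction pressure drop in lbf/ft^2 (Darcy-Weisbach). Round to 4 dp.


v_fps = 1907/60 = 31.7833 ft/s
dp = 0.0235*(63/0.83)*0.075*31.7833^2/(2*32.174) = 2.1002 lbf/ft^2

2.1002 lbf/ft^2


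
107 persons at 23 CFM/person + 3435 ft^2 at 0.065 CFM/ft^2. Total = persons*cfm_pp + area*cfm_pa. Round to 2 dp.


Total = 107*23 + 3435*0.065 = 2684.28 CFM

2684.28 CFM


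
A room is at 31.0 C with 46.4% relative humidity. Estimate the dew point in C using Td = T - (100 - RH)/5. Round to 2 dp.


Td = 31.0 - (100-46.4)/5 = 20.28 C

20.28 C


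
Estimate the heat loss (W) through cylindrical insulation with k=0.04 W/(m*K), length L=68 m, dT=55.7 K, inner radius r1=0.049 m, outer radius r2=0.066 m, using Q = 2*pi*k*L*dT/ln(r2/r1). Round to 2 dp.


Q = 2*pi*0.04*68*55.7/ln(0.066/0.049) = 3196.16 W

3196.16 W


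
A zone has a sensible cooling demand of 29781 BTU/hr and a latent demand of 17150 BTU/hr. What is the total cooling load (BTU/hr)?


Qt = 29781 + 17150 = 46931 BTU/hr

46931 BTU/hr


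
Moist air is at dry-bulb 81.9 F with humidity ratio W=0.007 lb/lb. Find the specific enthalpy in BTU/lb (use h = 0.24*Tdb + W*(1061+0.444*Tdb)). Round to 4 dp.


h = 0.24*81.9 + 0.007*(1061+0.444*81.9) = 27.3375 BTU/lb

27.3375 BTU/lb


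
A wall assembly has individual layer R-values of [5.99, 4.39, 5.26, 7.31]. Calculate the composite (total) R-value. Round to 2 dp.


R_total = 5.99 + 4.39 + 5.26 + 7.31 = 22.95

22.95


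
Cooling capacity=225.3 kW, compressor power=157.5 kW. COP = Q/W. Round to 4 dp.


COP = 225.3 / 157.5 = 1.4305

1.4305


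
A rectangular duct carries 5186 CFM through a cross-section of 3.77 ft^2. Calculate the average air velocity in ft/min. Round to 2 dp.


V = 5186 / 3.77 = 1375.60 ft/min

1375.60 ft/min


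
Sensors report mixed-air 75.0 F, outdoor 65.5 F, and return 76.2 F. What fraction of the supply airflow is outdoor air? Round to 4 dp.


frac = (75.0 - 76.2) / (65.5 - 76.2) = 0.1121

0.1121


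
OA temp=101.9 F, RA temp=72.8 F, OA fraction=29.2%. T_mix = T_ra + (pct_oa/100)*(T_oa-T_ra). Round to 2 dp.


T_mix = 72.8 + (29.2/100)*(101.9-72.8) = 81.30 F

81.30 F


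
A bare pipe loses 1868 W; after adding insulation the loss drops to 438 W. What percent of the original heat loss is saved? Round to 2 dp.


Savings = ((1868-438)/1868)*100 = 76.55 %

76.55 %


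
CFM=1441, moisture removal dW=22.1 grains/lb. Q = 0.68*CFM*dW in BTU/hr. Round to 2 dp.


Q = 0.68 * 1441 * 22.1 = 21655.35 BTU/hr

21655.35 BTU/hr


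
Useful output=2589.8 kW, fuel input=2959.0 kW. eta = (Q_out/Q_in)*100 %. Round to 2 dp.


eta = (2589.8/2959.0)*100 = 87.52 %

87.52 %


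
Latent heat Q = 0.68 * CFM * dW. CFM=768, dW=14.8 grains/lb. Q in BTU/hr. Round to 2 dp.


Q = 0.68 * 768 * 14.8 = 7729.15 BTU/hr

7729.15 BTU/hr


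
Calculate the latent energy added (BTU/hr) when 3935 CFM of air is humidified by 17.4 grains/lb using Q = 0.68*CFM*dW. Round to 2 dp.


Q = 0.68 * 3935 * 17.4 = 46558.92 BTU/hr

46558.92 BTU/hr


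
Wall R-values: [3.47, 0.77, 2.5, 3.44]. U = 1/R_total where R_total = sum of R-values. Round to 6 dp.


R_total = 3.47 + 0.77 + 2.5 + 3.44 = 10.18
U = 1/10.18 = 0.098232

0.098232


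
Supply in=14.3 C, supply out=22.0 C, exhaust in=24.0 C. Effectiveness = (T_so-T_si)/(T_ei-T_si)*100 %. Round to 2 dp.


eff = (22.0-14.3)/(24.0-14.3)*100 = 79.38 %

79.38 %


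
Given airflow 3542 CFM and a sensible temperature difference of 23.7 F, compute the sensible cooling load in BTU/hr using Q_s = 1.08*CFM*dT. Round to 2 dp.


Q = 1.08 * 3542 * 23.7 = 90661.03 BTU/hr

90661.03 BTU/hr


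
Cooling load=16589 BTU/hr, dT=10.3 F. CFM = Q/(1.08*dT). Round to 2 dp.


CFM = 16589 / (1.08 * 10.3) = 1491.28

1491.28 CFM


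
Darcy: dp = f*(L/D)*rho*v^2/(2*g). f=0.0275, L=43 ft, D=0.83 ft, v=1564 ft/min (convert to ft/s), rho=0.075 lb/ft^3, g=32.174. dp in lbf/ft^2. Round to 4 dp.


v_fps = 1564/60 = 26.0667 ft/s
dp = 0.0275*(43/0.83)*0.075*26.0667^2/(2*32.174) = 1.1283 lbf/ft^2

1.1283 lbf/ft^2


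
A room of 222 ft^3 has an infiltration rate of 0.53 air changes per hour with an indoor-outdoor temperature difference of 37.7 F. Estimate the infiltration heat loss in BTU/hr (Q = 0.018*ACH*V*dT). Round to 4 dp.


Q = 0.018 * 0.53 * 222 * 37.7 = 79.8441 BTU/hr

79.8441 BTU/hr


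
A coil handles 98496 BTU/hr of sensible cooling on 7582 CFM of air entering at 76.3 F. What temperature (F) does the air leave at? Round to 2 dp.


dT = 98496/(1.08*7582) = 12.0285
T_leave = 76.3 - 12.0285 = 64.27 F

64.27 F


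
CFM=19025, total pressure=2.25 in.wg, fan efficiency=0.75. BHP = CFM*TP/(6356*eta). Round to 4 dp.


BHP = 19025 * 2.25 / (6356 * 0.75) = 8.9797 hp

8.9797 hp


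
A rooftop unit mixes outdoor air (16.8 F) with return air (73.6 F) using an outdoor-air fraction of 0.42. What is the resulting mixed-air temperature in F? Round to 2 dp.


T_mix = 0.42*16.8 + 0.58*73.6 = 49.74 F

49.74 F


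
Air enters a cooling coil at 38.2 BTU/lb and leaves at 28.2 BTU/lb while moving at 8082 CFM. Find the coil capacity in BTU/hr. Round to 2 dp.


Q = 4.5 * 8082 * (38.2 - 28.2) = 363690.00 BTU/hr

363690.00 BTU/hr


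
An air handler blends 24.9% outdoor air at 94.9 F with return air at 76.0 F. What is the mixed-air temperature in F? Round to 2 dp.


T_mix = 76.0 + (24.9/100)*(94.9-76.0) = 80.71 F

80.71 F


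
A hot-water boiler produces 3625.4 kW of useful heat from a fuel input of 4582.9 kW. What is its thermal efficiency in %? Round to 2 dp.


eta = (3625.4/4582.9)*100 = 79.11 %

79.11 %


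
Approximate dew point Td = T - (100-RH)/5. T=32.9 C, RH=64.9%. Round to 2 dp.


Td = 32.9 - (100-64.9)/5 = 25.88 C

25.88 C


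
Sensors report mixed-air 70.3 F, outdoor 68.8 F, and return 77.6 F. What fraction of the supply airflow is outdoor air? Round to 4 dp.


frac = (70.3 - 77.6) / (68.8 - 77.6) = 0.8295

0.8295


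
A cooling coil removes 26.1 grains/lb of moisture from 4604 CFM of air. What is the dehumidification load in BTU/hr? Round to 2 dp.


Q = 0.68 * 4604 * 26.1 = 81711.79 BTU/hr

81711.79 BTU/hr


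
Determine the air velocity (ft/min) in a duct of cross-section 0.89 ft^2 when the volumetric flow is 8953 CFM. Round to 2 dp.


V = 8953 / 0.89 = 10059.55 ft/min

10059.55 ft/min


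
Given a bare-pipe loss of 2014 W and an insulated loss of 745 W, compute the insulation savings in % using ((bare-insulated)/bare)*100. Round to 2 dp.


Savings = ((2014-745)/2014)*100 = 63.01 %

63.01 %


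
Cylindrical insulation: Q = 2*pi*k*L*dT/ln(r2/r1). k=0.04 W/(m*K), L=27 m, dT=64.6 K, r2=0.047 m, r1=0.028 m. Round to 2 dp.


Q = 2*pi*0.04*27*64.6/ln(0.047/0.028) = 846.36 W

846.36 W


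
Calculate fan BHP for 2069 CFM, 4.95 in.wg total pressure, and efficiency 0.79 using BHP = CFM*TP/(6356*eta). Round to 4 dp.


BHP = 2069 * 4.95 / (6356 * 0.79) = 2.0396 hp

2.0396 hp


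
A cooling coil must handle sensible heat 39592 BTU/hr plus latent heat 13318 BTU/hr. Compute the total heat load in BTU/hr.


Qt = 39592 + 13318 = 52910 BTU/hr

52910 BTU/hr


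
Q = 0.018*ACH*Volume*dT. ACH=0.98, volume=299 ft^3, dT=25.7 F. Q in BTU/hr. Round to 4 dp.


Q = 0.018 * 0.98 * 299 * 25.7 = 135.5511 BTU/hr

135.5511 BTU/hr


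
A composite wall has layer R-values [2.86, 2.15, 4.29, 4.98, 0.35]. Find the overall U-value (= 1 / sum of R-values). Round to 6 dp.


R_total = 2.86 + 2.15 + 4.29 + 4.98 + 0.35 = 14.63
U = 1/14.63 = 0.068353

0.068353


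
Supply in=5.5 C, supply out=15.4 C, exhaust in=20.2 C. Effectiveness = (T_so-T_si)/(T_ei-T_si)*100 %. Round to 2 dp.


eff = (15.4-5.5)/(20.2-5.5)*100 = 67.35 %

67.35 %


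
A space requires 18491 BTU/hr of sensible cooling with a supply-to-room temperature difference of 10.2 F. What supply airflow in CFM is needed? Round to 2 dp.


CFM = 18491 / (1.08 * 10.2) = 1678.56

1678.56 CFM


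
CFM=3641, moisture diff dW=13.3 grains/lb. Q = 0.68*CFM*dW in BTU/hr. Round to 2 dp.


Q = 0.68 * 3641 * 13.3 = 32929.20 BTU/hr

32929.20 BTU/hr


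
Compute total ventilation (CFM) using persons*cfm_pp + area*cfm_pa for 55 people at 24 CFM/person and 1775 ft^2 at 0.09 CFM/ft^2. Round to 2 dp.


Total = 55*24 + 1775*0.09 = 1479.75 CFM

1479.75 CFM


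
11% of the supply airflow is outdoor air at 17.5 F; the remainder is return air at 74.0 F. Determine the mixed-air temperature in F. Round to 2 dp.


T_mix = 0.11*17.5 + 0.89*74.0 = 67.79 F

67.79 F


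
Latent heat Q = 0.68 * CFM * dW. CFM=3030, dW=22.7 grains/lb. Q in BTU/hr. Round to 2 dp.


Q = 0.68 * 3030 * 22.7 = 46771.08 BTU/hr

46771.08 BTU/hr


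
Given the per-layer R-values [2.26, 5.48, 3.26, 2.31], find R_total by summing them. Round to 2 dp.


R_total = 2.26 + 5.48 + 3.26 + 2.31 = 13.31

13.31


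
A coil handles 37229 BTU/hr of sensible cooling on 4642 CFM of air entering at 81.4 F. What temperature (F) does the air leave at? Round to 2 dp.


dT = 37229/(1.08*4642) = 7.4260
T_leave = 81.4 - 7.4260 = 73.97 F

73.97 F


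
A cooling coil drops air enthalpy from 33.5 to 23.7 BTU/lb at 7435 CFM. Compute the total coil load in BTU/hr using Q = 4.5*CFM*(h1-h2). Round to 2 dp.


Q = 4.5 * 7435 * (33.5 - 23.7) = 327883.50 BTU/hr

327883.50 BTU/hr


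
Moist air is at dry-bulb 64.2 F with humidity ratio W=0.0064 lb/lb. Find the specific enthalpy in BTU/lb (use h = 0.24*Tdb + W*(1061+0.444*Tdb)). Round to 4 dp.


h = 0.24*64.2 + 0.0064*(1061+0.444*64.2) = 22.3808 BTU/lb

22.3808 BTU/lb


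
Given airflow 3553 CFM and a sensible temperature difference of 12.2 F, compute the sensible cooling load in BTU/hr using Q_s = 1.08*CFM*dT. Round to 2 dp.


Q = 1.08 * 3553 * 12.2 = 46814.33 BTU/hr

46814.33 BTU/hr


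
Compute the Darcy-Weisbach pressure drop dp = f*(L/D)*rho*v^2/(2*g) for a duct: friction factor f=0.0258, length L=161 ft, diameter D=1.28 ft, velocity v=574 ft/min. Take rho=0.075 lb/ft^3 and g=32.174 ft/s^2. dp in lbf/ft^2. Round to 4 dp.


v_fps = 574/60 = 9.5667 ft/s
dp = 0.0258*(161/1.28)*0.075*9.5667^2/(2*32.174) = 0.3462 lbf/ft^2

0.3462 lbf/ft^2


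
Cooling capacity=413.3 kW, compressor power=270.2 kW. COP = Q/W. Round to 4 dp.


COP = 413.3 / 270.2 = 1.5296

1.5296


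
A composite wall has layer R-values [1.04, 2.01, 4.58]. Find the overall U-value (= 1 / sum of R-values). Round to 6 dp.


R_total = 1.04 + 2.01 + 4.58 = 7.63
U = 1/7.63 = 0.131062

0.131062


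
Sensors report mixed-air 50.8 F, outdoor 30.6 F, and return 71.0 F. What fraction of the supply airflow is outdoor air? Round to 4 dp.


frac = (50.8 - 71.0) / (30.6 - 71.0) = 0.5000

0.5000


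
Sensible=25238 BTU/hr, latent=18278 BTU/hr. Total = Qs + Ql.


Qt = 25238 + 18278 = 43516 BTU/hr

43516 BTU/hr


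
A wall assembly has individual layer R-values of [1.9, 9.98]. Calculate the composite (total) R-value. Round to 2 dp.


R_total = 1.9 + 9.98 = 11.88

11.88


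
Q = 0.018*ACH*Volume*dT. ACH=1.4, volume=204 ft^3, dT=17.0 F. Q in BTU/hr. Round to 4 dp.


Q = 0.018 * 1.4 * 204 * 17.0 = 87.3936 BTU/hr

87.3936 BTU/hr


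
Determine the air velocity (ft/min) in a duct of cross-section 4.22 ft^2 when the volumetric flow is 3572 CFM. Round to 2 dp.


V = 3572 / 4.22 = 846.45 ft/min

846.45 ft/min


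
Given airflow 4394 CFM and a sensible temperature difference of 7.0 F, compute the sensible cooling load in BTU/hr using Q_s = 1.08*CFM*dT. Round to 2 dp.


Q = 1.08 * 4394 * 7.0 = 33218.64 BTU/hr

33218.64 BTU/hr


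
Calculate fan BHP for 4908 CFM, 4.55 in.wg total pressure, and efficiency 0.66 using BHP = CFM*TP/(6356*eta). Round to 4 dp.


BHP = 4908 * 4.55 / (6356 * 0.66) = 5.3234 hp

5.3234 hp


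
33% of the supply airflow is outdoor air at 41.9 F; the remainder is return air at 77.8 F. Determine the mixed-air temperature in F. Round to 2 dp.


T_mix = 0.33*41.9 + 0.67*77.8 = 65.95 F

65.95 F


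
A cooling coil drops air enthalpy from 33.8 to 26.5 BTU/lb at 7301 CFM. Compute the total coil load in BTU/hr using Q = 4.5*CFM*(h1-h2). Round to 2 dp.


Q = 4.5 * 7301 * (33.8 - 26.5) = 239837.85 BTU/hr

239837.85 BTU/hr


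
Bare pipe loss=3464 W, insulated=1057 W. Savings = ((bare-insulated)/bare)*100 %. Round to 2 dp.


Savings = ((3464-1057)/3464)*100 = 69.49 %

69.49 %


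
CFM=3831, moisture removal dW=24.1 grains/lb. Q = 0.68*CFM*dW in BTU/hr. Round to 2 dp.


Q = 0.68 * 3831 * 24.1 = 62782.43 BTU/hr

62782.43 BTU/hr


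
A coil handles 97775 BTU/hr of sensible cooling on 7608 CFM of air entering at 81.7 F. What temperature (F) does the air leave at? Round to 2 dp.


dT = 97775/(1.08*7608) = 11.8996
T_leave = 81.7 - 11.8996 = 69.80 F

69.80 F


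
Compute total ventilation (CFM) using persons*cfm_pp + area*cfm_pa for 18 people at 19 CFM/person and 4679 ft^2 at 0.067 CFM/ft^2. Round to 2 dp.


Total = 18*19 + 4679*0.067 = 655.49 CFM

655.49 CFM


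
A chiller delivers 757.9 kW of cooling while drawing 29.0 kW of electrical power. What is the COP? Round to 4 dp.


COP = 757.9 / 29.0 = 26.1345

26.1345


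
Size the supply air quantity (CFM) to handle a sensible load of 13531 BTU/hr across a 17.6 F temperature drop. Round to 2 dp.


CFM = 13531 / (1.08 * 17.6) = 711.86

711.86 CFM


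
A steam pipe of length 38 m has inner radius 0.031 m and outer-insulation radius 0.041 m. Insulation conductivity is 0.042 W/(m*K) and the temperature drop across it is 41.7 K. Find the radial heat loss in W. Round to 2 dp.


Q = 2*pi*0.042*38*41.7/ln(0.041/0.031) = 1495.67 W

1495.67 W


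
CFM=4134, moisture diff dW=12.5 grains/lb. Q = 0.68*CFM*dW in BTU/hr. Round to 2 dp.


Q = 0.68 * 4134 * 12.5 = 35139.00 BTU/hr

35139.00 BTU/hr


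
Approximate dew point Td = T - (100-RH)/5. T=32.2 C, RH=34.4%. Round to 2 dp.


Td = 32.2 - (100-34.4)/5 = 19.08 C

19.08 C


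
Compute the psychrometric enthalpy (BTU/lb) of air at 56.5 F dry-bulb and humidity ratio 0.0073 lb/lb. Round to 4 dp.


h = 0.24*56.5 + 0.0073*(1061+0.444*56.5) = 21.4884 BTU/lb

21.4884 BTU/lb


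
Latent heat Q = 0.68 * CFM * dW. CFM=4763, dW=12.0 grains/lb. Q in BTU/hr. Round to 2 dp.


Q = 0.68 * 4763 * 12.0 = 38866.08 BTU/hr

38866.08 BTU/hr


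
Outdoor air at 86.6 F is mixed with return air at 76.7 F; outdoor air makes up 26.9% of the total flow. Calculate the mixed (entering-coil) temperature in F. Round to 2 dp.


T_mix = 76.7 + (26.9/100)*(86.6-76.7) = 79.36 F

79.36 F


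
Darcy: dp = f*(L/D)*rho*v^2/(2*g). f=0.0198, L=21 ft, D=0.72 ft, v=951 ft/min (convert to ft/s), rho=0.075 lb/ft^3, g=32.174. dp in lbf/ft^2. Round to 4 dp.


v_fps = 951/60 = 15.85 ft/s
dp = 0.0198*(21/0.72)*0.075*15.85^2/(2*32.174) = 0.1691 lbf/ft^2

0.1691 lbf/ft^2


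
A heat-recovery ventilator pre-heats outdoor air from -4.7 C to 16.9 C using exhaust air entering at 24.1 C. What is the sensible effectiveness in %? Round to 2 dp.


eff = (16.9-(-4.7))/(24.1-(-4.7))*100 = 75.00 %

75.00 %


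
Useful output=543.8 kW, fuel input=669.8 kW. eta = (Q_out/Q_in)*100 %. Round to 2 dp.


eta = (543.8/669.8)*100 = 81.19 %

81.19 %


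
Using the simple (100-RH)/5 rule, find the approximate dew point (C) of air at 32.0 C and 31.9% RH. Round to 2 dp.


Td = 32.0 - (100-31.9)/5 = 18.38 C

18.38 C


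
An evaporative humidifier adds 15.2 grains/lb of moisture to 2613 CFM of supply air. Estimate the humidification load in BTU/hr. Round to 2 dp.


Q = 0.68 * 2613 * 15.2 = 27007.97 BTU/hr

27007.97 BTU/hr


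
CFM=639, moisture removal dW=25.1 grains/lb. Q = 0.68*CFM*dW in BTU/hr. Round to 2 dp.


Q = 0.68 * 639 * 25.1 = 10906.45 BTU/hr

10906.45 BTU/hr


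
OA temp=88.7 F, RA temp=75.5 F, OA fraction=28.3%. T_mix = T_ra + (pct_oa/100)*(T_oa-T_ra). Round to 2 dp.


T_mix = 75.5 + (28.3/100)*(88.7-75.5) = 79.24 F

79.24 F


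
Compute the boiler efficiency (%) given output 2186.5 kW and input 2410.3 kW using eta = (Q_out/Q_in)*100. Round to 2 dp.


eta = (2186.5/2410.3)*100 = 90.71 %

90.71 %


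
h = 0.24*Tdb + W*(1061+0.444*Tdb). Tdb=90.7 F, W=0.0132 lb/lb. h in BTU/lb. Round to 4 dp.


h = 0.24*90.7 + 0.0132*(1061+0.444*90.7) = 36.3048 BTU/lb

36.3048 BTU/lb


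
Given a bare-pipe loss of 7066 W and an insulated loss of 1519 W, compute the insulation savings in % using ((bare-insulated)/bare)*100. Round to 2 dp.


Savings = ((7066-1519)/7066)*100 = 78.50 %

78.50 %


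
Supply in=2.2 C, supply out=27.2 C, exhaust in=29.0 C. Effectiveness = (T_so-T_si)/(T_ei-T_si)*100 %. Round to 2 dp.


eff = (27.2-2.2)/(29.0-2.2)*100 = 93.28 %

93.28 %


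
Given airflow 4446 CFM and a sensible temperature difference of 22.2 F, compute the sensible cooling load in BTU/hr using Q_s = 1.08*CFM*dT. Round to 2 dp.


Q = 1.08 * 4446 * 22.2 = 106597.30 BTU/hr

106597.30 BTU/hr


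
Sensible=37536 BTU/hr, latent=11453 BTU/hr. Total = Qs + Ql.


Qt = 37536 + 11453 = 48989 BTU/hr

48989 BTU/hr


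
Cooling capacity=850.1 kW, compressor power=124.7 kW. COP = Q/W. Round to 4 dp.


COP = 850.1 / 124.7 = 6.8172

6.8172


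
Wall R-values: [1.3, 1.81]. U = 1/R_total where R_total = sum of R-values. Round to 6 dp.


R_total = 1.3 + 1.81 = 3.11
U = 1/3.11 = 0.321543

0.321543


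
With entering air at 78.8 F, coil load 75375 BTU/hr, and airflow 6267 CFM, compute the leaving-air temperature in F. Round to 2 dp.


dT = 75375/(1.08*6267) = 11.1364
T_leave = 78.8 - 11.1364 = 67.66 F

67.66 F


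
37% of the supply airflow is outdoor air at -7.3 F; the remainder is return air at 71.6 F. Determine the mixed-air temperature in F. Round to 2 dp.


T_mix = 0.37*(-7.3) + 0.63*71.6 = 42.41 F

42.41 F


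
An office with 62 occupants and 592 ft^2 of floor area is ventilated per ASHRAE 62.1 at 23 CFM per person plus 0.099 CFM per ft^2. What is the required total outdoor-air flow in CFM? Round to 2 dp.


Total = 62*23 + 592*0.099 = 1484.61 CFM

1484.61 CFM


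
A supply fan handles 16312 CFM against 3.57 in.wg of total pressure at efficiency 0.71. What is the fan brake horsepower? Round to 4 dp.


BHP = 16312 * 3.57 / (6356 * 0.71) = 12.9043 hp

12.9043 hp


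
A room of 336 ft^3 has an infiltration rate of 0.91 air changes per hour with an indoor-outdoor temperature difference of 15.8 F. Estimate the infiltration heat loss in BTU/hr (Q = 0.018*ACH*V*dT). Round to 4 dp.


Q = 0.018 * 0.91 * 336 * 15.8 = 86.9581 BTU/hr

86.9581 BTU/hr


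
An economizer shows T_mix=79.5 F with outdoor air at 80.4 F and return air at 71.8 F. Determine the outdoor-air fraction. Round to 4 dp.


frac = (79.5 - 71.8) / (80.4 - 71.8) = 0.8953

0.8953


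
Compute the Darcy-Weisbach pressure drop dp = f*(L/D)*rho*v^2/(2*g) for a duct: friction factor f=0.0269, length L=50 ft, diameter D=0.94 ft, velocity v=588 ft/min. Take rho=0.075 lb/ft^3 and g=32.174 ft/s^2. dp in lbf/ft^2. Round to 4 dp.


v_fps = 588/60 = 9.8 ft/s
dp = 0.0269*(50/0.94)*0.075*9.8^2/(2*32.174) = 0.1602 lbf/ft^2

0.1602 lbf/ft^2


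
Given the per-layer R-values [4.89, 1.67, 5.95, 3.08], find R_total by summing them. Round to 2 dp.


R_total = 4.89 + 1.67 + 5.95 + 3.08 = 15.59

15.59


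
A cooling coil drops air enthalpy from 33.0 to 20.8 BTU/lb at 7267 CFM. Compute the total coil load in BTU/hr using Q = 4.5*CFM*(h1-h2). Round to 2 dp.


Q = 4.5 * 7267 * (33.0 - 20.8) = 398958.30 BTU/hr

398958.30 BTU/hr


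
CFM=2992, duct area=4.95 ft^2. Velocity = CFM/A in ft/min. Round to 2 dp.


V = 2992 / 4.95 = 604.44 ft/min

604.44 ft/min


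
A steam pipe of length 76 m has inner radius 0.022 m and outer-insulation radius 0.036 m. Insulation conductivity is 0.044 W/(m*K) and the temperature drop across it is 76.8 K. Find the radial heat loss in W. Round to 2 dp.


Q = 2*pi*0.044*76*76.8/ln(0.036/0.022) = 3276.59 W

3276.59 W


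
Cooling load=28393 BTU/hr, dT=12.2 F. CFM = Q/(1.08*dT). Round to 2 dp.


CFM = 28393 / (1.08 * 12.2) = 2154.90

2154.90 CFM


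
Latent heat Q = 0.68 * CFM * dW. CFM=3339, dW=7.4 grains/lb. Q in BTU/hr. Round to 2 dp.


Q = 0.68 * 3339 * 7.4 = 16801.85 BTU/hr

16801.85 BTU/hr


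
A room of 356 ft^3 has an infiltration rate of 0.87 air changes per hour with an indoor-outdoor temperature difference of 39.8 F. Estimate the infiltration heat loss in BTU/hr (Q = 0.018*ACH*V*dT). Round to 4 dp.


Q = 0.018 * 0.87 * 356 * 39.8 = 221.8834 BTU/hr

221.8834 BTU/hr


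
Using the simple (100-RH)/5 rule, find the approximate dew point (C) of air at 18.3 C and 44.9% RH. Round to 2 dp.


Td = 18.3 - (100-44.9)/5 = 7.28 C

7.28 C


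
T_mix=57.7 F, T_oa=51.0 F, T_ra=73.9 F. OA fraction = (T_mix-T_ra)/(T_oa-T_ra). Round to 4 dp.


frac = (57.7 - 73.9) / (51.0 - 73.9) = 0.7074

0.7074


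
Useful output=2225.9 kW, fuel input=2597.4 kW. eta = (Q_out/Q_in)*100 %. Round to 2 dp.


eta = (2225.9/2597.4)*100 = 85.70 %

85.70 %


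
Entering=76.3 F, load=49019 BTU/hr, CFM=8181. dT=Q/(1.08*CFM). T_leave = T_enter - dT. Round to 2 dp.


dT = 49019/(1.08*8181) = 5.5480
T_leave = 76.3 - 5.5480 = 70.75 F

70.75 F


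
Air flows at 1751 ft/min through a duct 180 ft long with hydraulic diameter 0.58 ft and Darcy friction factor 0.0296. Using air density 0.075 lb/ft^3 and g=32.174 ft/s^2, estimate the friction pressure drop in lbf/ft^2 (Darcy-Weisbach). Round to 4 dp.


v_fps = 1751/60 = 29.1833 ft/s
dp = 0.0296*(180/0.58)*0.075*29.1833^2/(2*32.174) = 9.1187 lbf/ft^2

9.1187 lbf/ft^2


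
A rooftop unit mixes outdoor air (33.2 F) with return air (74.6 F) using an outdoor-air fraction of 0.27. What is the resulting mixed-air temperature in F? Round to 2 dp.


T_mix = 0.27*33.2 + 0.73*74.6 = 63.42 F

63.42 F


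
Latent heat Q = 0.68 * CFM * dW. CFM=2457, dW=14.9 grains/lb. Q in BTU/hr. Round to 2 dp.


Q = 0.68 * 2457 * 14.9 = 24894.32 BTU/hr

24894.32 BTU/hr


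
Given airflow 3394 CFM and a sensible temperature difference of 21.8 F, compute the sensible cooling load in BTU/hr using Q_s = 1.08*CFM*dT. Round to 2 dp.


Q = 1.08 * 3394 * 21.8 = 79908.34 BTU/hr

79908.34 BTU/hr


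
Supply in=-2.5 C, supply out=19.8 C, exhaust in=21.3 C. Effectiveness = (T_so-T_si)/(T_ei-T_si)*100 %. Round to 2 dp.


eff = (19.8-(-2.5))/(21.3-(-2.5))*100 = 93.70 %

93.70 %


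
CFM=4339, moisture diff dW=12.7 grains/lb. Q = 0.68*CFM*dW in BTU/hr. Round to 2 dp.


Q = 0.68 * 4339 * 12.7 = 37471.60 BTU/hr

37471.60 BTU/hr


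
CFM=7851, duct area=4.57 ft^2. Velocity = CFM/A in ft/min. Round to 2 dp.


V = 7851 / 4.57 = 1717.94 ft/min

1717.94 ft/min


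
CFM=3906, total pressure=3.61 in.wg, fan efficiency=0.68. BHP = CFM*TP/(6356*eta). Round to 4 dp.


BHP = 3906 * 3.61 / (6356 * 0.68) = 3.2625 hp

3.2625 hp


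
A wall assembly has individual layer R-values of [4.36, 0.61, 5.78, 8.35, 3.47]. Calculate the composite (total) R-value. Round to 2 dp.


R_total = 4.36 + 0.61 + 5.78 + 8.35 + 3.47 = 22.57

22.57


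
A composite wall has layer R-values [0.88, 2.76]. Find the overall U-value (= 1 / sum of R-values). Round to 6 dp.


R_total = 0.88 + 2.76 = 3.64
U = 1/3.64 = 0.274725

0.274725


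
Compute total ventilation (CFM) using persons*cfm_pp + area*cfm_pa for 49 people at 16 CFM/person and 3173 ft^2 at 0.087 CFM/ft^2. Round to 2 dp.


Total = 49*16 + 3173*0.087 = 1060.05 CFM

1060.05 CFM


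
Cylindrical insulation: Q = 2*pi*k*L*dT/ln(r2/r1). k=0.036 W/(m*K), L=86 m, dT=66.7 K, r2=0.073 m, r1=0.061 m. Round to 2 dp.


Q = 2*pi*0.036*86*66.7/ln(0.073/0.061) = 7224.96 W

7224.96 W


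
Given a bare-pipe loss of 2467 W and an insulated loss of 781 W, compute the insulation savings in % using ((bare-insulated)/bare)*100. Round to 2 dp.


Savings = ((2467-781)/2467)*100 = 68.34 %

68.34 %


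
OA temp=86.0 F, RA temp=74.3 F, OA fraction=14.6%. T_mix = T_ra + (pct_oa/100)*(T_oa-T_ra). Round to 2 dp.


T_mix = 74.3 + (14.6/100)*(86.0-74.3) = 76.01 F

76.01 F


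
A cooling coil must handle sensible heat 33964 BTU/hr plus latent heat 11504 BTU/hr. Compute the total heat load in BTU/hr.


Qt = 33964 + 11504 = 45468 BTU/hr

45468 BTU/hr


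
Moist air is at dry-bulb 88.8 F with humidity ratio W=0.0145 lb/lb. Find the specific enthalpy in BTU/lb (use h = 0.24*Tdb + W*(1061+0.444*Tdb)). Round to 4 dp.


h = 0.24*88.8 + 0.0145*(1061+0.444*88.8) = 37.2682 BTU/lb

37.2682 BTU/lb


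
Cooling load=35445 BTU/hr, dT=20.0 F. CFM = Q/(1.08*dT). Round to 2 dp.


CFM = 35445 / (1.08 * 20.0) = 1640.97

1640.97 CFM


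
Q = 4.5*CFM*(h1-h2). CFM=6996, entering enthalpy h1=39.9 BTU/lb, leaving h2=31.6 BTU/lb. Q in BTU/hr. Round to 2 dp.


Q = 4.5 * 6996 * (39.9 - 31.6) = 261300.60 BTU/hr

261300.60 BTU/hr


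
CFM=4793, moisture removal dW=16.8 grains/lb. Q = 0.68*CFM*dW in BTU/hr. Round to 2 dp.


Q = 0.68 * 4793 * 16.8 = 54755.23 BTU/hr

54755.23 BTU/hr


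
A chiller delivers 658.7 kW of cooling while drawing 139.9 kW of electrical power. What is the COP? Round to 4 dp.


COP = 658.7 / 139.9 = 4.7084

4.7084


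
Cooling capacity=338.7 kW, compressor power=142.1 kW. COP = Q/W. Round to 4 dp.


COP = 338.7 / 142.1 = 2.3835

2.3835


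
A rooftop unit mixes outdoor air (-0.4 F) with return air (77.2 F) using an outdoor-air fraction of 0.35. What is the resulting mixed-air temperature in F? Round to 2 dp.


T_mix = 0.35*(-0.4) + 0.65*77.2 = 50.04 F

50.04 F


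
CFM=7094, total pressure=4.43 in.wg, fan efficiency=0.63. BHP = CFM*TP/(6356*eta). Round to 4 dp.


BHP = 7094 * 4.43 / (6356 * 0.63) = 7.8482 hp

7.8482 hp


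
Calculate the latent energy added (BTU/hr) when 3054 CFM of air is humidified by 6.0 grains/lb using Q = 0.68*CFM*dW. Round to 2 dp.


Q = 0.68 * 3054 * 6.0 = 12460.32 BTU/hr

12460.32 BTU/hr


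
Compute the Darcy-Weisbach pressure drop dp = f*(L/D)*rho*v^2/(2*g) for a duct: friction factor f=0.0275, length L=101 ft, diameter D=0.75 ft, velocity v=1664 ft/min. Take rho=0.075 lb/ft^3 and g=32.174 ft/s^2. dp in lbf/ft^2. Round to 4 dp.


v_fps = 1664/60 = 27.7333 ft/s
dp = 0.0275*(101/0.75)*0.075*27.7333^2/(2*32.174) = 3.3199 lbf/ft^2

3.3199 lbf/ft^2


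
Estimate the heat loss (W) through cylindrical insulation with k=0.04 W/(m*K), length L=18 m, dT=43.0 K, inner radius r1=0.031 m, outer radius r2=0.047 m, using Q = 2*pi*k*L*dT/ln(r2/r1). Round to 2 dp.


Q = 2*pi*0.04*18*43.0/ln(0.047/0.031) = 467.43 W

467.43 W


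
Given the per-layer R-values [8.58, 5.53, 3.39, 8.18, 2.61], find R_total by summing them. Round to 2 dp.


R_total = 8.58 + 5.53 + 3.39 + 8.18 + 2.61 = 28.29

28.29


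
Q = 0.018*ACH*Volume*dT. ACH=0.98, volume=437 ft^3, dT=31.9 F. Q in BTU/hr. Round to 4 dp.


Q = 0.018 * 0.98 * 437 * 31.9 = 245.9069 BTU/hr

245.9069 BTU/hr


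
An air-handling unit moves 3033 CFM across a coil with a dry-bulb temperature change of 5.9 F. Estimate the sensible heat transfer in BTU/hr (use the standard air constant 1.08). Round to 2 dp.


Q = 1.08 * 3033 * 5.9 = 19326.28 BTU/hr

19326.28 BTU/hr


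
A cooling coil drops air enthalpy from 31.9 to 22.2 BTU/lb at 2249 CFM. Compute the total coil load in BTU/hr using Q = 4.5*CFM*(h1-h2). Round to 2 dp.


Q = 4.5 * 2249 * (31.9 - 22.2) = 98168.85 BTU/hr

98168.85 BTU/hr


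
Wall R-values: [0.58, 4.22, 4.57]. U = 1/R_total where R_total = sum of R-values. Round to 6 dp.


R_total = 0.58 + 4.22 + 4.57 = 9.37
U = 1/9.37 = 0.106724

0.106724


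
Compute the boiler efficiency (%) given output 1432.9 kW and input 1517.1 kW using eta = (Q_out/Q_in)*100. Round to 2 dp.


eta = (1432.9/1517.1)*100 = 94.45 %

94.45 %


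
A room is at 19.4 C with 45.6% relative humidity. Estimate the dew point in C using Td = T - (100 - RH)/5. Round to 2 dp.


Td = 19.4 - (100-45.6)/5 = 8.52 C

8.52 C


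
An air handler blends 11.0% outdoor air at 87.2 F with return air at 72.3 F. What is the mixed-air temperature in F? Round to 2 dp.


T_mix = 72.3 + (11.0/100)*(87.2-72.3) = 73.94 F

73.94 F


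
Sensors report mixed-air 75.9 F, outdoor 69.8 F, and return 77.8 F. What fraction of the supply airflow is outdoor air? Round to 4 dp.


frac = (75.9 - 77.8) / (69.8 - 77.8) = 0.2375

0.2375


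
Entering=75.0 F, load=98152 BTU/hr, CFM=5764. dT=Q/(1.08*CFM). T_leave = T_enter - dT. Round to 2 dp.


dT = 98152/(1.08*5764) = 15.7671
T_leave = 75.0 - 15.7671 = 59.23 F

59.23 F


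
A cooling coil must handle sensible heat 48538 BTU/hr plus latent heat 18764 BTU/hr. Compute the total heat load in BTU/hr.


Qt = 48538 + 18764 = 67302 BTU/hr

67302 BTU/hr


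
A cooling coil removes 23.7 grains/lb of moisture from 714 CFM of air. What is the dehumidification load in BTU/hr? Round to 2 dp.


Q = 0.68 * 714 * 23.7 = 11506.82 BTU/hr

11506.82 BTU/hr


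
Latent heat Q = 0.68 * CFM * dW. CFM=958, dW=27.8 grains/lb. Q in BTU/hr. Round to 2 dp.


Q = 0.68 * 958 * 27.8 = 18110.03 BTU/hr

18110.03 BTU/hr


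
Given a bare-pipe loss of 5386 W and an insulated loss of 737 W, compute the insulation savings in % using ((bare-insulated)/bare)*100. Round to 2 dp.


Savings = ((5386-737)/5386)*100 = 86.32 %

86.32 %


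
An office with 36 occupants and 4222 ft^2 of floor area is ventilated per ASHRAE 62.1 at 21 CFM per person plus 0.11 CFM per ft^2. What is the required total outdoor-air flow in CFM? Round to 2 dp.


Total = 36*21 + 4222*0.11 = 1220.42 CFM

1220.42 CFM


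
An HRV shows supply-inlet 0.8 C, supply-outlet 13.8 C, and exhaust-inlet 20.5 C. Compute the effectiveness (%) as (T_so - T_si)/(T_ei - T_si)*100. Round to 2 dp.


eff = (13.8-0.8)/(20.5-0.8)*100 = 65.99 %

65.99 %


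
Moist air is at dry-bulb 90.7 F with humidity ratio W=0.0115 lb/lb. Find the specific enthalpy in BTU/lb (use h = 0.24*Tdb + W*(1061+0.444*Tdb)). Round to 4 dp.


h = 0.24*90.7 + 0.0115*(1061+0.444*90.7) = 34.4326 BTU/lb

34.4326 BTU/lb


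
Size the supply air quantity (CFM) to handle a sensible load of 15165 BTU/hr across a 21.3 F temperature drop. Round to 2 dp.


CFM = 15165 / (1.08 * 21.3) = 659.23

659.23 CFM


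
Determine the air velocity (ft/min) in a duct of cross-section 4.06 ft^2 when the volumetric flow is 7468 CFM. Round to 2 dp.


V = 7468 / 4.06 = 1839.41 ft/min

1839.41 ft/min


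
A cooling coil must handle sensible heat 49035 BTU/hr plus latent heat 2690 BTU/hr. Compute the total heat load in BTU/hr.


Qt = 49035 + 2690 = 51725 BTU/hr

51725 BTU/hr


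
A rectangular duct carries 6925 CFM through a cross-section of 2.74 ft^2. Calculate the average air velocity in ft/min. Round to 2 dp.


V = 6925 / 2.74 = 2527.37 ft/min

2527.37 ft/min


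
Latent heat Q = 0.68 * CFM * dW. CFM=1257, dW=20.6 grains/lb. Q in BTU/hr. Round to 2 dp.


Q = 0.68 * 1257 * 20.6 = 17608.06 BTU/hr

17608.06 BTU/hr


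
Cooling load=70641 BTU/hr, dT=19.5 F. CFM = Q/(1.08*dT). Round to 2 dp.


CFM = 70641 / (1.08 * 19.5) = 3354.27

3354.27 CFM


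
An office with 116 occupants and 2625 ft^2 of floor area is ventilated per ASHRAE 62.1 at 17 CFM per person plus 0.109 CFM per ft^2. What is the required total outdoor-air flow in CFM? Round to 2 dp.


Total = 116*17 + 2625*0.109 = 2258.13 CFM

2258.13 CFM


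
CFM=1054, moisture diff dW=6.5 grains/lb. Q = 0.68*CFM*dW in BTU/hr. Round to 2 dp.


Q = 0.68 * 1054 * 6.5 = 4658.68 BTU/hr

4658.68 BTU/hr


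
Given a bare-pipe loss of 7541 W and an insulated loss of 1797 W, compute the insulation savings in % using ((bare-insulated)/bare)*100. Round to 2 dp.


Savings = ((7541-1797)/7541)*100 = 76.17 %

76.17 %


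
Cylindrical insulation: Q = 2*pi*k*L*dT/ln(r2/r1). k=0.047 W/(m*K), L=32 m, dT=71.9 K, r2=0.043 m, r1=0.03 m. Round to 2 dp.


Q = 2*pi*0.047*32*71.9/ln(0.043/0.03) = 1887.34 W

1887.34 W


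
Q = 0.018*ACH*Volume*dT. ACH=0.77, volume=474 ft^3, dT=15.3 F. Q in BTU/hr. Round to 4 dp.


Q = 0.018 * 0.77 * 474 * 15.3 = 100.5155 BTU/hr

100.5155 BTU/hr


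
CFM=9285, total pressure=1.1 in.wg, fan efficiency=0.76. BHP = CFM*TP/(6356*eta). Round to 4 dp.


BHP = 9285 * 1.1 / (6356 * 0.76) = 2.1144 hp

2.1144 hp


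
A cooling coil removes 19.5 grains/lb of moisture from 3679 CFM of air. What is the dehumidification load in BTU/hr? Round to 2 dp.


Q = 0.68 * 3679 * 19.5 = 48783.54 BTU/hr

48783.54 BTU/hr


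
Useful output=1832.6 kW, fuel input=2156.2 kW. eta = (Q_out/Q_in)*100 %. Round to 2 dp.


eta = (1832.6/2156.2)*100 = 84.99 %

84.99 %


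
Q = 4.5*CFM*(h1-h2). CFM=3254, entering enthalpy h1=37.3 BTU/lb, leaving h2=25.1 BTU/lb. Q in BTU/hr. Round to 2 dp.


Q = 4.5 * 3254 * (37.3 - 25.1) = 178644.60 BTU/hr

178644.60 BTU/hr


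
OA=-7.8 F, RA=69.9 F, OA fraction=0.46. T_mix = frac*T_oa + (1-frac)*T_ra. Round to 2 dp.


T_mix = 0.46*(-7.8) + 0.54*69.9 = 34.16 F

34.16 F


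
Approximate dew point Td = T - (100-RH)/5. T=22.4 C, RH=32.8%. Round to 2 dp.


Td = 22.4 - (100-32.8)/5 = 8.96 C

8.96 C


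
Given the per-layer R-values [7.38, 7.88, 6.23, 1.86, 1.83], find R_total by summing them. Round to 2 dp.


R_total = 7.38 + 7.88 + 6.23 + 1.86 + 1.83 = 25.18

25.18


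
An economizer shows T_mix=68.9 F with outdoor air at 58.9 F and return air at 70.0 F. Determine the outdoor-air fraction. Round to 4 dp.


frac = (68.9 - 70.0) / (58.9 - 70.0) = 0.0991

0.0991


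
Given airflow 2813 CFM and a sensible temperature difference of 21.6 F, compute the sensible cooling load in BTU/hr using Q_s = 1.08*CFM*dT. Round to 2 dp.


Q = 1.08 * 2813 * 21.6 = 65621.66 BTU/hr

65621.66 BTU/hr


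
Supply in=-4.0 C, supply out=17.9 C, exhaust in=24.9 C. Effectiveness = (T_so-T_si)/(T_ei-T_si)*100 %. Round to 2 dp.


eff = (17.9-(-4.0))/(24.9-(-4.0))*100 = 75.78 %

75.78 %


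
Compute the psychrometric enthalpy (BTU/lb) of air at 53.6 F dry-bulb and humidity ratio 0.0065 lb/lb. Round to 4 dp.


h = 0.24*53.6 + 0.0065*(1061+0.444*53.6) = 19.9152 BTU/lb

19.9152 BTU/lb


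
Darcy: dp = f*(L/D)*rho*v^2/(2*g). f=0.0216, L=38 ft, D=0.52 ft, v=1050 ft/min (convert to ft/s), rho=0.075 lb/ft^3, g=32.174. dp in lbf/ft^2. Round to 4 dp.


v_fps = 1050/60 = 17.5 ft/s
dp = 0.0216*(38/0.52)*0.075*17.5^2/(2*32.174) = 0.5634 lbf/ft^2

0.5634 lbf/ft^2


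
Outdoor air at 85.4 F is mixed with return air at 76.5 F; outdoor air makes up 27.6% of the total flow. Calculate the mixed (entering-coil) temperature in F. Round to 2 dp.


T_mix = 76.5 + (27.6/100)*(85.4-76.5) = 78.96 F

78.96 F


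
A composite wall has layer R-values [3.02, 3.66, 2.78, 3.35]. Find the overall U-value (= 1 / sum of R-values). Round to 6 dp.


R_total = 3.02 + 3.66 + 2.78 + 3.35 = 12.81
U = 1/12.81 = 0.078064

0.078064


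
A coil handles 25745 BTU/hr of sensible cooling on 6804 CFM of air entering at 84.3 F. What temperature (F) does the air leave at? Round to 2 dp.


dT = 25745/(1.08*6804) = 3.5035
T_leave = 84.3 - 3.5035 = 80.80 F

80.80 F


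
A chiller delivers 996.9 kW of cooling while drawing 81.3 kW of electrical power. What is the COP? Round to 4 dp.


COP = 996.9 / 81.3 = 12.2620

12.2620


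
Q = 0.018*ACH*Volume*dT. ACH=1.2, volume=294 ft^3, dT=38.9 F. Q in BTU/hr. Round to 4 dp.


Q = 0.018 * 1.2 * 294 * 38.9 = 247.0306 BTU/hr

247.0306 BTU/hr


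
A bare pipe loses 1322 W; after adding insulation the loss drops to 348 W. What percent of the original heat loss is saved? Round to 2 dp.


Savings = ((1322-348)/1322)*100 = 73.68 %

73.68 %


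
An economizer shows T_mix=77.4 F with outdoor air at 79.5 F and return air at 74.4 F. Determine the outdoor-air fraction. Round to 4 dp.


frac = (77.4 - 74.4) / (79.5 - 74.4) = 0.5882

0.5882


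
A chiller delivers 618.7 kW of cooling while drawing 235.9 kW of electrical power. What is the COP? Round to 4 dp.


COP = 618.7 / 235.9 = 2.6227

2.6227


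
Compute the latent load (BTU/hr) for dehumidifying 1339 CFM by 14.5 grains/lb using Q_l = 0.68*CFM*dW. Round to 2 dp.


Q = 0.68 * 1339 * 14.5 = 13202.54 BTU/hr

13202.54 BTU/hr


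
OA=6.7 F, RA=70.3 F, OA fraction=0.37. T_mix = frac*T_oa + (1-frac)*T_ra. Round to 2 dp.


T_mix = 0.37*6.7 + 0.63*70.3 = 46.77 F

46.77 F


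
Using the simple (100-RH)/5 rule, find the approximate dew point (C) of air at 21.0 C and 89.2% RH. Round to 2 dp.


Td = 21.0 - (100-89.2)/5 = 18.84 C

18.84 C


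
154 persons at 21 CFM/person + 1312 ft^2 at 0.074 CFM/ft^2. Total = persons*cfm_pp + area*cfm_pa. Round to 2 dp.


Total = 154*21 + 1312*0.074 = 3331.09 CFM

3331.09 CFM


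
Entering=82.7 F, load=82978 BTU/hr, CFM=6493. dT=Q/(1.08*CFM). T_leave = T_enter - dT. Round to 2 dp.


dT = 82978/(1.08*6493) = 11.8330
T_leave = 82.7 - 11.8330 = 70.87 F

70.87 F


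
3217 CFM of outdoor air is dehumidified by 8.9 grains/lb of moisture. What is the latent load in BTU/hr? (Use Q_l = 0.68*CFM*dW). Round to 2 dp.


Q = 0.68 * 3217 * 8.9 = 19469.28 BTU/hr

19469.28 BTU/hr


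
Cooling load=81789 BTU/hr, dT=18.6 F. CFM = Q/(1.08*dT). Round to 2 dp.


CFM = 81789 / (1.08 * 18.6) = 4071.54

4071.54 CFM


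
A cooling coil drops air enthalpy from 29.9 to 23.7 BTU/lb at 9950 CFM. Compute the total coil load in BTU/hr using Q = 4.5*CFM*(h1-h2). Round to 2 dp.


Q = 4.5 * 9950 * (29.9 - 23.7) = 277605.00 BTU/hr

277605.00 BTU/hr


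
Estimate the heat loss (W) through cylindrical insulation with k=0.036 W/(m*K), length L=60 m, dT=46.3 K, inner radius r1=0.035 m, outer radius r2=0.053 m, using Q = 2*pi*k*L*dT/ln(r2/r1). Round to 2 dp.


Q = 2*pi*0.036*60*46.3/ln(0.053/0.035) = 1514.35 W

1514.35 W


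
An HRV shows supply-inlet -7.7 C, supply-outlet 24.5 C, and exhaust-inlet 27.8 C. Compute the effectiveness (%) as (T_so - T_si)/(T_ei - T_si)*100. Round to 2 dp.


eff = (24.5-(-7.7))/(27.8-(-7.7))*100 = 90.70 %

90.70 %


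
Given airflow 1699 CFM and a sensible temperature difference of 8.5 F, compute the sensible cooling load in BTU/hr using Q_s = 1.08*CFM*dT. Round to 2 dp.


Q = 1.08 * 1699 * 8.5 = 15596.82 BTU/hr

15596.82 BTU/hr


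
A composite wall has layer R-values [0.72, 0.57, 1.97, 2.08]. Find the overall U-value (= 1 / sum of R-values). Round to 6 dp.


R_total = 0.72 + 0.57 + 1.97 + 2.08 = 5.34
U = 1/5.34 = 0.187266

0.187266


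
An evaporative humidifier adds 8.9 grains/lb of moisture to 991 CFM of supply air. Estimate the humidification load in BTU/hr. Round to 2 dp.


Q = 0.68 * 991 * 8.9 = 5997.53 BTU/hr

5997.53 BTU/hr


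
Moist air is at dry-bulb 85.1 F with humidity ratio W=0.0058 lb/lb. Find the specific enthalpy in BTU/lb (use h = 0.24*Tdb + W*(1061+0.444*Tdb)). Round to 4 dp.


h = 0.24*85.1 + 0.0058*(1061+0.444*85.1) = 26.7969 BTU/lb

26.7969 BTU/lb
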